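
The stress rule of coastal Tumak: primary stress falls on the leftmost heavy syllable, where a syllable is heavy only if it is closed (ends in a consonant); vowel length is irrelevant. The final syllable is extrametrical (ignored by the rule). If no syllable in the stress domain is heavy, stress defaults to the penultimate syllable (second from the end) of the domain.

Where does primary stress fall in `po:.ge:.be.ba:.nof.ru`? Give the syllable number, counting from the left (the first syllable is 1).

5

The final syllable (6, ru) is extrametrical; the stress domain is syllables 1–5.
Weights: 1 po: L, 2 ge: L, 3 be L, 4 ba: L, 5 nof H.
Heavy syllables in the domain: 5. The leftmost is syllable 5 (nof).
Primary stress: syllable 5 → po:.ge:.be.ba:.ˈnof.ru.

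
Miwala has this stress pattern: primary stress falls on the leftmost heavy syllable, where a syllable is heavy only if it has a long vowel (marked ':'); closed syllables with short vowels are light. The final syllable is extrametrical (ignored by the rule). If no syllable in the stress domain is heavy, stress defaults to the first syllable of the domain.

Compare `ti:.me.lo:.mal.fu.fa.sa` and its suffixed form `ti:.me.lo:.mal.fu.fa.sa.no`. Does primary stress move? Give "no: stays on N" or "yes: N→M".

no: stays on 1

Base `ti:.me.lo:.mal.fu.fa.sa` (7 syllables):
  The final syllable (7, sa) is extrametrical; the stress domain is syllables 1–6.
  Weights: 1 ti: H, 2 me L, 3 lo: H, 4 mal L, 5 fu L, 6 fa L.
  Heavy syllables in the domain: 1, 3. The leftmost is syllable 1 (ti:).
  → primary stress on syllable 1.
Suffixed `ti:.me.lo:.mal.fu.fa.sa.no` (8 syllables):
  The final syllable (8, no) is extrametrical; the stress domain is syllables 1–7.
  Weights: 1 ti: H, 2 me L, 3 lo: H, 4 mal L, 5 fu L, 6 fa L, 7 sa L.
  Heavy syllables in the domain: 1, 3. The leftmost is syllable 1 (ti:).
  → primary stress on syllable 1.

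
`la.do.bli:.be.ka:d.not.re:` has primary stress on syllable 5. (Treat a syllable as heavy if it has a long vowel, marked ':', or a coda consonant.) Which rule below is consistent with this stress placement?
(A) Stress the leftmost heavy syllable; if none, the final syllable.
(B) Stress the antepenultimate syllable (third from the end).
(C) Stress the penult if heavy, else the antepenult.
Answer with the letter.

Rule A → syllable 3 (observed: 5).
Rule B → syllable 5 ✓.
Rule C → syllable 6 (observed: 5).

B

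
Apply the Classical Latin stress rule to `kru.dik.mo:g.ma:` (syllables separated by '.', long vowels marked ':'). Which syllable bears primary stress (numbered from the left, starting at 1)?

Classical Latin: stress the penult if heavy (long vowel or closed), else the antepenult.
Weights: 2 dik H, 3 mo:g H, 4 ma: H.
The penult (syllable 3, mo:g) is heavy, so it takes stress.
Stress on syllable 3: kru.dik.ˈmo:g.ma:.

3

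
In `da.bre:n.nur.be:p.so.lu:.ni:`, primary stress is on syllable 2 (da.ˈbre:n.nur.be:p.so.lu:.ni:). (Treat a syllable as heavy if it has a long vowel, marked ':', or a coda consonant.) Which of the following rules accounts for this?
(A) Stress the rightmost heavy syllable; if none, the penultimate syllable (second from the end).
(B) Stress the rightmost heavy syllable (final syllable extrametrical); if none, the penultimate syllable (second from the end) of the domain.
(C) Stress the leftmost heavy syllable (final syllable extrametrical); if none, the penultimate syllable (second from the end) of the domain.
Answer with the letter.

C

Rule A → syllable 7 (observed: 2).
Rule B → syllable 6 (observed: 2).
Rule C → syllable 2 ✓.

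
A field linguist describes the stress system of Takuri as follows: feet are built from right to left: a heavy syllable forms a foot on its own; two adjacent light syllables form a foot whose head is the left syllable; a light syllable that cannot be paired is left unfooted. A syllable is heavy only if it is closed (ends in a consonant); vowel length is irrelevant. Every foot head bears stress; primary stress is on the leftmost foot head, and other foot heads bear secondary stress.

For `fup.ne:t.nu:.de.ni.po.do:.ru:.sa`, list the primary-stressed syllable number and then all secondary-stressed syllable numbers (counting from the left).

Weights: 1 fup H, 2 ne:t H, 3 nu: L, 4 de L, 5 ni L, 6 po L, 7 do: L, 8 ru: L, 9 sa L.
Parse right to left (heavy = foot alone; LL = one foot; stranded L unfooted): (ˈfup) (ˈne:t) nu: (ˈde.ni) (ˈpo.do:) (ˈru:.sa).
Foot heads: 1, 2, 4, 6, 8.
Primary stress on the leftmost head = syllable 1.
Secondary stress on 2, 4, 6, 8: ˈfup.ˌne:t.nu:.ˌde.ni.ˌpo.do:.ˌru:.sa.

primary 1, secondary 2, 4, 6, 8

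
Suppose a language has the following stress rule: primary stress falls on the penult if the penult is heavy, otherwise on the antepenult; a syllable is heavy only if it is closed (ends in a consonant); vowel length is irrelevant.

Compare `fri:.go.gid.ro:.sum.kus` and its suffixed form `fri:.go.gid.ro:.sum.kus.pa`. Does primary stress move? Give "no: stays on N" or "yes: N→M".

Base `fri:.go.gid.ro:.sum.kus` (6 syllables):
  Weights: 4 ro: L, 5 sum H, 6 kus H.
  The penult (syllable 5, sum) is heavy, so it takes stress.
  → primary stress on syllable 5.
Suffixed `fri:.go.gid.ro:.sum.kus.pa` (7 syllables):
  Weights: 5 sum H, 6 kus H, 7 pa L.
  The penult (syllable 6, kus) is heavy, so it takes stress.
  → primary stress on syllable 6.

yes: 5→6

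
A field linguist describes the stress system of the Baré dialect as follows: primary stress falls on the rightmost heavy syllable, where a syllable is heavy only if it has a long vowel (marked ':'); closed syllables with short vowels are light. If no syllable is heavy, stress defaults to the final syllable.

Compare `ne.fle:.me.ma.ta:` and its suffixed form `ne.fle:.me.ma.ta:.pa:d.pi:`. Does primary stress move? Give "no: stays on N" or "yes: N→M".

Base `ne.fle:.me.ma.ta:` (5 syllables):
  Weights: 1 ne L, 2 fle: H, 3 me L, 4 ma L, 5 ta: H.
  Heavy syllables in the domain: 2, 5. The rightmost is syllable 5 (ta:).
  → primary stress on syllable 5.
Suffixed `ne.fle:.me.ma.ta:.pa:d.pi:` (7 syllables):
  Weights: 1 ne L, 2 fle: H, 3 me L, 4 ma L, 5 ta: H, 6 pa:d H, 7 pi: H.
  Heavy syllables in the domain: 2, 5, 6, 7. The rightmost is syllable 7 (pi:).
  → primary stress on syllable 7.

yes: 5→7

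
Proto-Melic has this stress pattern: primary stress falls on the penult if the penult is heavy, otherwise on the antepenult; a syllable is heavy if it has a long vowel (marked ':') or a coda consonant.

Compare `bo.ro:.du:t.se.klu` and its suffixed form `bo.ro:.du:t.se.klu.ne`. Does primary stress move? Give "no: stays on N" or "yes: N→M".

Base `bo.ro:.du:t.se.klu` (5 syllables):
  Weights: 3 du:t H, 4 se L, 5 klu L.
  The penult (syllable 4, se) is light, so stress falls on the antepenult (syllable 3, du:t).
  → primary stress on syllable 3.
Suffixed `bo.ro:.du:t.se.klu.ne` (6 syllables):
  Weights: 4 se L, 5 klu L, 6 ne L.
  The penult (syllable 5, klu) is light, so stress falls on the antepenult (syllable 4, se).
  → primary stress on syllable 4.

yes: 3→4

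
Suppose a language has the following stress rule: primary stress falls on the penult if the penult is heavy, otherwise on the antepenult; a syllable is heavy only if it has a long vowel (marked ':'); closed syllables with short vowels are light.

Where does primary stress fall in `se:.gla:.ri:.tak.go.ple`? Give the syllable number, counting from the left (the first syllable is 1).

4

Weights: 4 tak L, 5 go L, 6 ple L.
The penult (syllable 5, go) is light, so stress falls on the antepenult (syllable 4, tak).
Primary stress: syllable 4 → se:.gla:.ri:.ˈtak.go.ple.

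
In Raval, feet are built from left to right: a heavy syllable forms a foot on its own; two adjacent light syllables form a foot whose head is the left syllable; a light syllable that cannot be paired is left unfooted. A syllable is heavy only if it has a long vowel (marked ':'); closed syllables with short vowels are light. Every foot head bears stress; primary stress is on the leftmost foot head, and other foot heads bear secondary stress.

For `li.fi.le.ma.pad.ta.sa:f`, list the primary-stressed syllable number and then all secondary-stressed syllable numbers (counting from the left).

Weights: 1 li L, 2 fi L, 3 le L, 4 ma L, 5 pad L, 6 ta L, 7 sa:f H.
Parse left to right (heavy = foot alone; LL = one foot; stranded L unfooted): (ˈli.fi) (ˈle.ma) (ˈpad.ta) (ˈsa:f).
Foot heads: 1, 3, 5, 7.
Primary stress on the leftmost head = syllable 1.
Secondary stress on 3, 5, 7: ˈli.fi.ˌle.ma.ˌpad.ta.ˌsa:f.

primary 1, secondary 3, 5, 7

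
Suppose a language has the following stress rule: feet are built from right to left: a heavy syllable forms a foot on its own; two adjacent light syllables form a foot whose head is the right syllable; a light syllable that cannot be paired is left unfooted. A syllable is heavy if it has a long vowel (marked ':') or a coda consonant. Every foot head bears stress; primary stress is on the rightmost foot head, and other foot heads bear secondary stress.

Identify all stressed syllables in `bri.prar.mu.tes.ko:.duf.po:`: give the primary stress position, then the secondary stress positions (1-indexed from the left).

primary 7, secondary 2, 4, 5, 6

Weights: 1 bri L, 2 prar H, 3 mu L, 4 tes H, 5 ko: H, 6 duf H, 7 po: H.
Parse right to left (heavy = foot alone; LL = one foot; stranded L unfooted): bri (ˈprar) mu (ˈtes) (ˈko:) (ˈduf) (ˈpo:).
Foot heads: 2, 4, 5, 6, 7.
Primary stress on the rightmost head = syllable 7.
Secondary stress on 2, 4, 5, 6: bri.ˌprar.mu.ˌtes.ˌko:.ˌduf.ˈpo:.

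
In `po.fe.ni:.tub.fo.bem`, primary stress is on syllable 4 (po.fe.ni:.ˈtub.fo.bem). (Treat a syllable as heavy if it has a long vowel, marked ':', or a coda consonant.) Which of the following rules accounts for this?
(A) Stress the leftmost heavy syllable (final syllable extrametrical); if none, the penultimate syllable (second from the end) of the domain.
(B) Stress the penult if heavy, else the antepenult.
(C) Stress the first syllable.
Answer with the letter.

B

Rule A → syllable 3 (observed: 4).
Rule B → syllable 4 ✓.
Rule C → syllable 1 (observed: 4).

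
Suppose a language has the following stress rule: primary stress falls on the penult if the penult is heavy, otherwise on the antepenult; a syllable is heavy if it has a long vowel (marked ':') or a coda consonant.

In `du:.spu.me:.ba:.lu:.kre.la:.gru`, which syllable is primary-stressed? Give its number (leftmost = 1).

Weights: 6 kre L, 7 la: H, 8 gru L.
The penult (syllable 7, la:) is heavy, so it takes stress.
Primary stress: syllable 7 → du:.spu.me:.ba:.lu:.kre.ˈla:.gru.

7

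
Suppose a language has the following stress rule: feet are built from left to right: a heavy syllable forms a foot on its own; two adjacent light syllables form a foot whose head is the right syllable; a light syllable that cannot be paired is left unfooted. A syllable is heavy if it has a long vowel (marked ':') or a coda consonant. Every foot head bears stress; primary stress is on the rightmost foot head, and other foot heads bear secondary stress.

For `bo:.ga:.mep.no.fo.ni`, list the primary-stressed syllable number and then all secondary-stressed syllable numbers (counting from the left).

primary 5, secondary 1, 2, 3

Weights: 1 bo: H, 2 ga: H, 3 mep H, 4 no L, 5 fo L, 6 ni L.
Parse left to right (heavy = foot alone; LL = one foot; stranded L unfooted): (ˈbo:) (ˈga:) (ˈmep) (no.ˈfo) ni.
Foot heads: 1, 2, 3, 5.
Primary stress on the rightmost head = syllable 5.
Secondary stress on 1, 2, 3: ˌbo:.ˌga:.ˌmep.no.ˈfo.ni.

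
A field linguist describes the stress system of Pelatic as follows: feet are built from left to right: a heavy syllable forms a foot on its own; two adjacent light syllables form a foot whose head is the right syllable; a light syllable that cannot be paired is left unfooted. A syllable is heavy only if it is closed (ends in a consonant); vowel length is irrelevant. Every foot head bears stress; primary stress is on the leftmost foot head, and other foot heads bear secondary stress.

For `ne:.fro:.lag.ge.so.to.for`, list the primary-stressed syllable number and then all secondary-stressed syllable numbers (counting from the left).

Weights: 1 ne: L, 2 fro: L, 3 lag H, 4 ge L, 5 so L, 6 to L, 7 for H.
Parse left to right (heavy = foot alone; LL = one foot; stranded L unfooted): (ne:.ˈfro:) (ˈlag) (ge.ˈso) to (ˈfor).
Foot heads: 2, 3, 5, 7.
Primary stress on the leftmost head = syllable 2.
Secondary stress on 3, 5, 7: ne:.ˈfro:.ˌlag.ge.ˌso.to.ˌfor.

primary 2, secondary 3, 5, 7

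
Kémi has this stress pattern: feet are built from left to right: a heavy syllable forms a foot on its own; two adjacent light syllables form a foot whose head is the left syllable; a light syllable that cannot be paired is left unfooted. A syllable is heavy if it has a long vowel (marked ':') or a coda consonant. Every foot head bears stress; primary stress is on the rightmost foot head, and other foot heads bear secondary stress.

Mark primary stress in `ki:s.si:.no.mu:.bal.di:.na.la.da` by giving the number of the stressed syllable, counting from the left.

7

Weights: 1 ki:s H, 2 si: H, 3 no L, 4 mu: H, 5 bal H, 6 di: H, 7 na L, 8 la L, 9 da L.
Parse left to right (heavy = foot alone; LL = one foot; stranded L unfooted): (ˈki:s) (ˈsi:) no (ˈmu:) (ˈbal) (ˈdi:) (ˈna.la) da.
Foot heads: 1, 2, 4, 5, 6, 7.
Primary stress on the rightmost head = syllable 7.
Primary stress: syllable 7 → ki:s.si:.no.mu:.bal.di:.ˈna.la.da.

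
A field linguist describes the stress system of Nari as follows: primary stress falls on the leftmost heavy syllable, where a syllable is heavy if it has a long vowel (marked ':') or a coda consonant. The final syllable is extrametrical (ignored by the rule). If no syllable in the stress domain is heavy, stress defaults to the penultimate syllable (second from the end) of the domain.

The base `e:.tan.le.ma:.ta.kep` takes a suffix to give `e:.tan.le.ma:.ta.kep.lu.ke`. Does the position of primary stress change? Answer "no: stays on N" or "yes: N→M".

Base `e:.tan.le.ma:.ta.kep` (6 syllables):
  The final syllable (6, kep) is extrametrical; the stress domain is syllables 1–5.
  Weights: 1 e: H, 2 tan H, 3 le L, 4 ma: H, 5 ta L.
  Heavy syllables in the domain: 1, 2, 4. The leftmost is syllable 1 (e:).
  → primary stress on syllable 1.
Suffixed `e:.tan.le.ma:.ta.kep.lu.ke` (8 syllables):
  The final syllable (8, ke) is extrametrical; the stress domain is syllables 1–7.
  Weights: 1 e: H, 2 tan H, 3 le L, 4 ma: H, 5 ta L, 6 kep H, 7 lu L.
  Heavy syllables in the domain: 1, 2, 4, 6. The leftmost is syllable 1 (e:).
  → primary stress on syllable 1.

no: stays on 1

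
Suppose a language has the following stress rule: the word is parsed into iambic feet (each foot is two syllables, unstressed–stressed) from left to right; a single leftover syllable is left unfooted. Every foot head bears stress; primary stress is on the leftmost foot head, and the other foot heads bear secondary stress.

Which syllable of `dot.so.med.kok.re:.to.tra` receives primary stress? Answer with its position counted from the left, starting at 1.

2

Parse left to right into iambic (σˈσ) feet: (dot.ˈso) (med.ˈkok) (re:.ˈto) tra. Syllable 7 is left unfooted.
Foot heads (stressed positions): 2, 4, 6.
End Rule Leftmost: primary stress on the leftmost head = syllable 2.
Primary stress: syllable 2 → dot.ˈso.med.kok.re:.to.tra.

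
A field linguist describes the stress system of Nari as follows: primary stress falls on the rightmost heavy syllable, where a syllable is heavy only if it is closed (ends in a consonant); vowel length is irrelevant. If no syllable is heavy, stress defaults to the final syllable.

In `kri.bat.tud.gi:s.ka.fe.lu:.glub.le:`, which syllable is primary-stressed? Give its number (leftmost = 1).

Weights: 1 kri L, 2 bat H, 3 tud H, 4 gi:s H, 5 ka L, 6 fe L, 7 lu: L, 8 glub H, 9 le: L.
Heavy syllables in the domain: 2, 3, 4, 8. The rightmost is syllable 8 (glub).
Primary stress: syllable 8 → kri.bat.tud.gi:s.ka.fe.lu:.ˈglub.le:.

8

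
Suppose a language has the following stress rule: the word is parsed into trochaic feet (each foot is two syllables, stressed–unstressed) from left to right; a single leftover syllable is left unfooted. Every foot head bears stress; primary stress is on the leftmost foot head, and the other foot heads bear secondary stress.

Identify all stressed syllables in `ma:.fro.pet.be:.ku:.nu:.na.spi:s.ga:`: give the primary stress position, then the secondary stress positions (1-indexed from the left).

primary 1, secondary 3, 5, 7

Parse left to right into trochaic (ˈσσ) feet: (ˈma:.fro) (ˈpet.be:) (ˈku:.nu:) (ˈna.spi:s) ga:. Syllable 9 is left unfooted.
Foot heads (stressed positions): 1, 3, 5, 7.
End Rule Leftmost: primary stress on the leftmost head = syllable 1.
Secondary stress on 3, 5, 7: ˈma:.fro.ˌpet.be:.ˌku:.nu:.ˌna.spi:s.ga:.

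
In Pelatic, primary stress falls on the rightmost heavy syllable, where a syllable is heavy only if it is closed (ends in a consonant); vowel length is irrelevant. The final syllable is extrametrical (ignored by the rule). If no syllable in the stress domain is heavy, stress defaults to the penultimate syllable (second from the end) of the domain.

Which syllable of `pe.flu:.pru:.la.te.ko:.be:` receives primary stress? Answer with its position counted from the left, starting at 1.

The final syllable (7, be:) is extrametrical; the stress domain is syllables 1–6.
Weights: 1 pe L, 2 flu: L, 3 pru: L, 4 la L, 5 te L, 6 ko: L.
No heavy syllable in the domain; default to the penultimate syllable (second from the end) of the domain = syllable 5.
Primary stress: syllable 5 → pe.flu:.pru:.la.ˈte.ko:.be:.

5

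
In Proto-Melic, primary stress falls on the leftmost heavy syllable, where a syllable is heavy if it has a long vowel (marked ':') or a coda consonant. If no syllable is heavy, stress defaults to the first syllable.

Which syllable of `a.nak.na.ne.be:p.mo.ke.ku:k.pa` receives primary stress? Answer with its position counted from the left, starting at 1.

Weights: 1 a L, 2 nak H, 3 na L, 4 ne L, 5 be:p H, 6 mo L, 7 ke L, 8 ku:k H, 9 pa L.
Heavy syllables in the domain: 2, 5, 8. The leftmost is syllable 2 (nak).
Primary stress: syllable 2 → a.ˈnak.na.ne.be:p.mo.ke.ku:k.pa.

2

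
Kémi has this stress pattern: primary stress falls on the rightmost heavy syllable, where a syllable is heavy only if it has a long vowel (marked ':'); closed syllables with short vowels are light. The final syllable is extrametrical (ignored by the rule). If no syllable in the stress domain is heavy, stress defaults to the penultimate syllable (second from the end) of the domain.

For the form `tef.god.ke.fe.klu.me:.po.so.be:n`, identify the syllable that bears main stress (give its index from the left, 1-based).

6

The final syllable (9, be:n) is extrametrical; the stress domain is syllables 1–8.
Weights: 1 tef L, 2 god L, 3 ke L, 4 fe L, 5 klu L, 6 me: H, 7 po L, 8 so L.
Heavy syllables in the domain: 6. The rightmost is syllable 6 (me:).
Primary stress: syllable 6 → tef.god.ke.fe.klu.ˈme:.po.so.be:n.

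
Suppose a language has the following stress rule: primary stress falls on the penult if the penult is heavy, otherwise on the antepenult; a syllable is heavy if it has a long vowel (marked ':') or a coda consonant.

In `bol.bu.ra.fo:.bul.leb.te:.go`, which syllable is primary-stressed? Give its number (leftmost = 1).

Weights: 6 leb H, 7 te: H, 8 go L.
The penult (syllable 7, te:) is heavy, so it takes stress.
Primary stress: syllable 7 → bol.bu.ra.fo:.bul.leb.ˈte:.go.

7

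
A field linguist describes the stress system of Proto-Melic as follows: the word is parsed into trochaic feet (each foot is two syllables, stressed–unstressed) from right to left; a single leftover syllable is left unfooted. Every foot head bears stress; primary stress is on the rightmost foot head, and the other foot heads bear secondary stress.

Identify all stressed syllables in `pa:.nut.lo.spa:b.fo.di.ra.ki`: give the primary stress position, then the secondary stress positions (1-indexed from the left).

primary 7, secondary 1, 3, 5

Parse right to left into trochaic (ˈσσ) feet: (ˈpa:.nut) (ˈlo.spa:b) (ˈfo.di) (ˈra.ki).
Foot heads (stressed positions): 1, 3, 5, 7.
End Rule Rightmost: primary stress on the rightmost head = syllable 7.
Secondary stress on 1, 3, 5: ˌpa:.nut.ˌlo.spa:b.ˌfo.di.ˈra.ki.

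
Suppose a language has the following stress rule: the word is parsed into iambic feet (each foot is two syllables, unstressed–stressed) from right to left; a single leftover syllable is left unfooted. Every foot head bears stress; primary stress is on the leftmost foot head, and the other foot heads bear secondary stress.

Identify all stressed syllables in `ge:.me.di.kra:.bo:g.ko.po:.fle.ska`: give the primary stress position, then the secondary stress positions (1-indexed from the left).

Parse right to left into iambic (σˈσ) feet: ge: (me.ˈdi) (kra:.ˈbo:g) (ko.ˈpo:) (fle.ˈska). Syllable 1 is left unfooted.
Foot heads (stressed positions): 3, 5, 7, 9.
End Rule Leftmost: primary stress on the leftmost head = syllable 3.
Secondary stress on 5, 7, 9: ge:.me.ˈdi.kra:.ˌbo:g.ko.ˌpo:.fle.ˌska.

primary 3, secondary 5, 7, 9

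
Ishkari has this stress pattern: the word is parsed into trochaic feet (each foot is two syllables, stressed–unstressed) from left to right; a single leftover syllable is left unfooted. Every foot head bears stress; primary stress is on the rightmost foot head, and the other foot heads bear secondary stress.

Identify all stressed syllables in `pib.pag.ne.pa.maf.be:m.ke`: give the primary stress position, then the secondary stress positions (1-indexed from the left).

Parse left to right into trochaic (ˈσσ) feet: (ˈpib.pag) (ˈne.pa) (ˈmaf.be:m) ke. Syllable 7 is left unfooted.
Foot heads (stressed positions): 1, 3, 5.
End Rule Rightmost: primary stress on the rightmost head = syllable 5.
Secondary stress on 1, 3: ˌpib.pag.ˌne.pa.ˈmaf.be:m.ke.

primary 5, secondary 1, 3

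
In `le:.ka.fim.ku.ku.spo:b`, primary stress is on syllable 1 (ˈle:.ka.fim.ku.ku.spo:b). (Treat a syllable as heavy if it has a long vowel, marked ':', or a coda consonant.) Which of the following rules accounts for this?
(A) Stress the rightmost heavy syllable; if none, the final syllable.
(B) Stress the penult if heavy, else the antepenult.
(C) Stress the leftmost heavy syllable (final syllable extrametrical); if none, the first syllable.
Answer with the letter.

C

Rule A → syllable 6 (observed: 1).
Rule B → syllable 4 (observed: 1).
Rule C → syllable 1 ✓.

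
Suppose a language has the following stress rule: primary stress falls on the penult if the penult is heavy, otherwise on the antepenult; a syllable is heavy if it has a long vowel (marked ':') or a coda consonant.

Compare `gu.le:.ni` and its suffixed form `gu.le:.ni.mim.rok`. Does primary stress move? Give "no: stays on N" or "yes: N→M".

yes: 2→4

Base `gu.le:.ni` (3 syllables):
  Weights: 1 gu L, 2 le: H, 3 ni L.
  The penult (syllable 2, le:) is heavy, so it takes stress.
  → primary stress on syllable 2.
Suffixed `gu.le:.ni.mim.rok` (5 syllables):
  Weights: 3 ni L, 4 mim H, 5 rok H.
  The penult (syllable 4, mim) is heavy, so it takes stress.
  → primary stress on syllable 4.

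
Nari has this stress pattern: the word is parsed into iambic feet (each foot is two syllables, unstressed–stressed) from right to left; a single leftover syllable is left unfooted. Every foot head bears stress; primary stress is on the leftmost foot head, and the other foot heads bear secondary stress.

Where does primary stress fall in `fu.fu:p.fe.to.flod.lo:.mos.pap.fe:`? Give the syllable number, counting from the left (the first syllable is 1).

3

Parse right to left into iambic (σˈσ) feet: fu (fu:p.ˈfe) (to.ˈflod) (lo:.ˈmos) (pap.ˈfe:). Syllable 1 is left unfooted.
Foot heads (stressed positions): 3, 5, 7, 9.
End Rule Leftmost: primary stress on the leftmost head = syllable 3.
Primary stress: syllable 3 → fu.fu:p.ˈfe.to.flod.lo:.mos.pap.fe:.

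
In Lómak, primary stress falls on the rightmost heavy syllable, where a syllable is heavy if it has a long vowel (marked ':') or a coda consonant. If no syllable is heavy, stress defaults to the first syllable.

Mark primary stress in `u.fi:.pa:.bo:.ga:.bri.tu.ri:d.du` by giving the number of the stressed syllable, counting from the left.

8

Weights: 1 u L, 2 fi: H, 3 pa: H, 4 bo: H, 5 ga: H, 6 bri L, 7 tu L, 8 ri:d H, 9 du L.
Heavy syllables in the domain: 2, 3, 4, 5, 8. The rightmost is syllable 8 (ri:d).
Primary stress: syllable 8 → u.fi:.pa:.bo:.ga:.bri.tu.ˈri:d.du.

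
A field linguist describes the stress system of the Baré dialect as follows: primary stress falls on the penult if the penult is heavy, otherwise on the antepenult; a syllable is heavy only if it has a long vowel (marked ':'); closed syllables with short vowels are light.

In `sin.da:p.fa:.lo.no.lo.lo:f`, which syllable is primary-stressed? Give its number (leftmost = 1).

5

Weights: 5 no L, 6 lo L, 7 lo:f H.
The penult (syllable 6, lo) is light, so stress falls on the antepenult (syllable 5, no).
Primary stress: syllable 5 → sin.da:p.fa:.lo.ˈno.lo.lo:f.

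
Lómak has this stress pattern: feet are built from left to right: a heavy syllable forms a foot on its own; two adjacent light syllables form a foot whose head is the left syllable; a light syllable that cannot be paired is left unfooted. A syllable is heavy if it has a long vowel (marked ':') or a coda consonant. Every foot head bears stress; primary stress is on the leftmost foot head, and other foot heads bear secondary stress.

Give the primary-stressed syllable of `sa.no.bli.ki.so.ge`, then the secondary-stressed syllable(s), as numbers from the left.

primary 1, secondary 3, 5

Weights: 1 sa L, 2 no L, 3 bli L, 4 ki L, 5 so L, 6 ge L.
Parse left to right (heavy = foot alone; LL = one foot; stranded L unfooted): (ˈsa.no) (ˈbli.ki) (ˈso.ge).
Foot heads: 1, 3, 5.
Primary stress on the leftmost head = syllable 1.
Secondary stress on 3, 5: ˈsa.no.ˌbli.ki.ˌso.ge.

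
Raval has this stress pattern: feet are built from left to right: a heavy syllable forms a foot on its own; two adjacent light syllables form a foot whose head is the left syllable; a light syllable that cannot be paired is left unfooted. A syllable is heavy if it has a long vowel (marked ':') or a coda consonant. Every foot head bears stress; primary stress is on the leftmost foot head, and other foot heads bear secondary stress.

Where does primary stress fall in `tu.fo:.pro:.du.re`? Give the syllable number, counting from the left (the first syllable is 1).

2

Weights: 1 tu L, 2 fo: H, 3 pro: H, 4 du L, 5 re L.
Parse left to right (heavy = foot alone; LL = one foot; stranded L unfooted): tu (ˈfo:) (ˈpro:) (ˈdu.re).
Foot heads: 2, 3, 4.
Primary stress on the leftmost head = syllable 2.
Primary stress: syllable 2 → tu.ˈfo:.pro:.du.re.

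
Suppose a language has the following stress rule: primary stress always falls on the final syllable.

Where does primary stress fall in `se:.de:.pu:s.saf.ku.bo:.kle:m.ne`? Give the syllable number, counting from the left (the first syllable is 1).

8

The word has 8 syllables; the final syllable is syllable 8 (ne).
Primary stress: syllable 8 → se:.de:.pu:s.saf.ku.bo:.kle:m.ˈne.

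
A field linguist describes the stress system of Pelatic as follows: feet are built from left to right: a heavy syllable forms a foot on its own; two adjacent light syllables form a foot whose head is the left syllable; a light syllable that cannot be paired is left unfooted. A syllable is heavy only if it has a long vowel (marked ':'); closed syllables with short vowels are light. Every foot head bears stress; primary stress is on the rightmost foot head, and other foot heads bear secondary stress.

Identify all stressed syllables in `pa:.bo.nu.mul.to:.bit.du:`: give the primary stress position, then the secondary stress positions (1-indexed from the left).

Weights: 1 pa: H, 2 bo L, 3 nu L, 4 mul L, 5 to: H, 6 bit L, 7 du: H.
Parse left to right (heavy = foot alone; LL = one foot; stranded L unfooted): (ˈpa:) (ˈbo.nu) mul (ˈto:) bit (ˈdu:).
Foot heads: 1, 2, 5, 7.
Primary stress on the rightmost head = syllable 7.
Secondary stress on 1, 2, 5: ˌpa:.ˌbo.nu.mul.ˌto:.bit.ˈdu:.

primary 7, secondary 1, 2, 5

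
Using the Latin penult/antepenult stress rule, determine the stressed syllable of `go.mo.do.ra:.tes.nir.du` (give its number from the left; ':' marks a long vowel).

Classical Latin: stress the penult if heavy (long vowel or closed), else the antepenult.
Weights: 5 tes H, 6 nir H, 7 du L.
The penult (syllable 6, nir) is heavy, so it takes stress.
Stress on syllable 6: go.mo.do.ra:.tes.ˈnir.du.

6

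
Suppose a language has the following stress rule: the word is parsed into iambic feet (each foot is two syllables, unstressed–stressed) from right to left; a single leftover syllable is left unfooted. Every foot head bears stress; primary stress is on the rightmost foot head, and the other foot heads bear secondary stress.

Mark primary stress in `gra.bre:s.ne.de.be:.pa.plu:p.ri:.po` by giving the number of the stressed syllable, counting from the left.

Parse right to left into iambic (σˈσ) feet: gra (bre:s.ˈne) (de.ˈbe:) (pa.ˈplu:p) (ri:.ˈpo). Syllable 1 is left unfooted.
Foot heads (stressed positions): 3, 5, 7, 9.
End Rule Rightmost: primary stress on the rightmost head = syllable 9.
Primary stress: syllable 9 → gra.bre:s.ne.de.be:.pa.plu:p.ri:.ˈpo.

9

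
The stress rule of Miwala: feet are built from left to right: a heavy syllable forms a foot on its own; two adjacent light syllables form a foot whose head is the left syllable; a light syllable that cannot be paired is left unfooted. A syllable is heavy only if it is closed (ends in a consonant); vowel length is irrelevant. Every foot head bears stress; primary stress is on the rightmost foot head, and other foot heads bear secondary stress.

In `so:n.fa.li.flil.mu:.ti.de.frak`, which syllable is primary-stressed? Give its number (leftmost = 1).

8

Weights: 1 so:n H, 2 fa L, 3 li L, 4 flil H, 5 mu: L, 6 ti L, 7 de L, 8 frak H.
Parse left to right (heavy = foot alone; LL = one foot; stranded L unfooted): (ˈso:n) (ˈfa.li) (ˈflil) (ˈmu:.ti) de (ˈfrak).
Foot heads: 1, 2, 4, 5, 8.
Primary stress on the rightmost head = syllable 8.
Primary stress: syllable 8 → so:n.fa.li.flil.mu:.ti.de.ˈfrak.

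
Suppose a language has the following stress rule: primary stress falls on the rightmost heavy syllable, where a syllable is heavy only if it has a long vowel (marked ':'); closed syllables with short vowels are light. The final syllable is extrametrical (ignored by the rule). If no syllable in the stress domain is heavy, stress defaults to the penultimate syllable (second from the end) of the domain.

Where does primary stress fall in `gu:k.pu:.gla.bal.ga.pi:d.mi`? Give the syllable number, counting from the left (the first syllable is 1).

6

The final syllable (7, mi) is extrametrical; the stress domain is syllables 1–6.
Weights: 1 gu:k H, 2 pu: H, 3 gla L, 4 bal L, 5 ga L, 6 pi:d H.
Heavy syllables in the domain: 1, 2, 6. The rightmost is syllable 6 (pi:d).
Primary stress: syllable 6 → gu:k.pu:.gla.bal.ga.ˈpi:d.mi.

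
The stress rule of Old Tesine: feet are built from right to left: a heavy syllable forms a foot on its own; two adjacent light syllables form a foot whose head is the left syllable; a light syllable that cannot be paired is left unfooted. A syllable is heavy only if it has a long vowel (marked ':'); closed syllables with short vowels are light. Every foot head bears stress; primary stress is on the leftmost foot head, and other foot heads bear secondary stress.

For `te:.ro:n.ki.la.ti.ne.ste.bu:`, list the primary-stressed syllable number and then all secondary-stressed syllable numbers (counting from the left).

Weights: 1 te: H, 2 ro:n H, 3 ki L, 4 la L, 5 ti L, 6 ne L, 7 ste L, 8 bu: H.
Parse right to left (heavy = foot alone; LL = one foot; stranded L unfooted): (ˈte:) (ˈro:n) ki (ˈla.ti) (ˈne.ste) (ˈbu:).
Foot heads: 1, 2, 4, 6, 8.
Primary stress on the leftmost head = syllable 1.
Secondary stress on 2, 4, 6, 8: ˈte:.ˌro:n.ki.ˌla.ti.ˌne.ste.ˌbu:.

primary 1, secondary 2, 4, 6, 8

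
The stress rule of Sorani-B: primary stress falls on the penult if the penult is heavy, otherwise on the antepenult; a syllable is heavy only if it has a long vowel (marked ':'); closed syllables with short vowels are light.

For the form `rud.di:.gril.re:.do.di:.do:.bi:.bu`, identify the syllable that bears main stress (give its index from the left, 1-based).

8

Weights: 7 do: H, 8 bi: H, 9 bu L.
The penult (syllable 8, bi:) is heavy, so it takes stress.
Primary stress: syllable 8 → rud.di:.gril.re:.do.di:.do:.ˈbi:.bu.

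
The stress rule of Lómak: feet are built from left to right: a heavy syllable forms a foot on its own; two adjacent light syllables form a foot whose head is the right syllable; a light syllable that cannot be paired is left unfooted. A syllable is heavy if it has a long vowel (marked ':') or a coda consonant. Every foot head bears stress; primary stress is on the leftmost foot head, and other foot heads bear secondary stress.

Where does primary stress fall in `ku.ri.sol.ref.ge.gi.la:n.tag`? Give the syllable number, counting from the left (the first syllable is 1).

2

Weights: 1 ku L, 2 ri L, 3 sol H, 4 ref H, 5 ge L, 6 gi L, 7 la:n H, 8 tag H.
Parse left to right (heavy = foot alone; LL = one foot; stranded L unfooted): (ku.ˈri) (ˈsol) (ˈref) (ge.ˈgi) (ˈla:n) (ˈtag).
Foot heads: 2, 3, 4, 6, 7, 8.
Primary stress on the leftmost head = syllable 2.
Primary stress: syllable 2 → ku.ˈri.sol.ref.ge.gi.la:n.tag.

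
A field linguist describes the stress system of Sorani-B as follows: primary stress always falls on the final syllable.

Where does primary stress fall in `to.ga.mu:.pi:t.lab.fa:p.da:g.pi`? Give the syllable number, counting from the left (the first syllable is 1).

8

The word has 8 syllables; the final syllable is syllable 8 (pi).
Primary stress: syllable 8 → to.ga.mu:.pi:t.lab.fa:p.da:g.ˈpi.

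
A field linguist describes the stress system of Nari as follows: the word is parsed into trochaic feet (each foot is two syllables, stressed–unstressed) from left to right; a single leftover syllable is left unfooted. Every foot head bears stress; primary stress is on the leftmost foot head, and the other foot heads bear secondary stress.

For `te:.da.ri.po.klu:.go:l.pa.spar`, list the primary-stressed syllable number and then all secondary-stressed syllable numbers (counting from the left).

Parse left to right into trochaic (ˈσσ) feet: (ˈte:.da) (ˈri.po) (ˈklu:.go:l) (ˈpa.spar).
Foot heads (stressed positions): 1, 3, 5, 7.
End Rule Leftmost: primary stress on the leftmost head = syllable 1.
Secondary stress on 3, 5, 7: ˈte:.da.ˌri.po.ˌklu:.go:l.ˌpa.spar.

primary 1, secondary 3, 5, 7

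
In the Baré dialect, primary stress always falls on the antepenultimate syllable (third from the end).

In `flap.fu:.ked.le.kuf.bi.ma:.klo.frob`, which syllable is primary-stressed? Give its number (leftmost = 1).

7

The word has 9 syllables; the antepenultimate syllable (third from the end) is syllable 7 (ma:).
Primary stress: syllable 7 → flap.fu:.ked.le.kuf.bi.ˈma:.klo.frob.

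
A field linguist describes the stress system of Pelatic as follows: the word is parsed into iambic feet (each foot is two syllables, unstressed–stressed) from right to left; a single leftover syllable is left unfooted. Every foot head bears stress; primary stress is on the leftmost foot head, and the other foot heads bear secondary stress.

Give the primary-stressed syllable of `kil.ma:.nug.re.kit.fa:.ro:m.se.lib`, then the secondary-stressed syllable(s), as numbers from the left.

primary 3, secondary 5, 7, 9

Parse right to left into iambic (σˈσ) feet: kil (ma:.ˈnug) (re.ˈkit) (fa:.ˈro:m) (se.ˈlib). Syllable 1 is left unfooted.
Foot heads (stressed positions): 3, 5, 7, 9.
End Rule Leftmost: primary stress on the leftmost head = syllable 3.
Secondary stress on 5, 7, 9: kil.ma:.ˈnug.re.ˌkit.fa:.ˌro:m.se.ˌlib.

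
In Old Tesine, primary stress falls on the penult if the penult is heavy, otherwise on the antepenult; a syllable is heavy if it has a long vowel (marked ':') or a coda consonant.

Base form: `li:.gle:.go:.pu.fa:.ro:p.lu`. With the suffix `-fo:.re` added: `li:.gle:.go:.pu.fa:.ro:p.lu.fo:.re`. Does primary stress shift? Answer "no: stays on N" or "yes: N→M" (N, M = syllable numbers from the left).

yes: 6→8

Base `li:.gle:.go:.pu.fa:.ro:p.lu` (7 syllables):
  Weights: 5 fa: H, 6 ro:p H, 7 lu L.
  The penult (syllable 6, ro:p) is heavy, so it takes stress.
  → primary stress on syllable 6.
Suffixed `li:.gle:.go:.pu.fa:.ro:p.lu.fo:.re` (9 syllables):
  Weights: 7 lu L, 8 fo: H, 9 re L.
  The penult (syllable 8, fo:) is heavy, so it takes stress.
  → primary stress on syllable 8.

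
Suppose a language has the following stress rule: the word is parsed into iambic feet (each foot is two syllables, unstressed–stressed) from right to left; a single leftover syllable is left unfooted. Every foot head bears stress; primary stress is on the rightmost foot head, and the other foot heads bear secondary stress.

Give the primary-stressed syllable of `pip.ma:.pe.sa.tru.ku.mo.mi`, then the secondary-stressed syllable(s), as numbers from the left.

primary 8, secondary 2, 4, 6

Parse right to left into iambic (σˈσ) feet: (pip.ˈma:) (pe.ˈsa) (tru.ˈku) (mo.ˈmi).
Foot heads (stressed positions): 2, 4, 6, 8.
End Rule Rightmost: primary stress on the rightmost head = syllable 8.
Secondary stress on 2, 4, 6: pip.ˌma:.pe.ˌsa.tru.ˌku.mo.ˈmi.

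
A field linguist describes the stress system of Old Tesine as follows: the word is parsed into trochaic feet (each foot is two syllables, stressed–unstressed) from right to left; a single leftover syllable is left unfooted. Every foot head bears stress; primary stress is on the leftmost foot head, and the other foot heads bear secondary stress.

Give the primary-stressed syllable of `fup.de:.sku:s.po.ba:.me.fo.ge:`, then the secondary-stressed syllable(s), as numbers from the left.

Parse right to left into trochaic (ˈσσ) feet: (ˈfup.de:) (ˈsku:s.po) (ˈba:.me) (ˈfo.ge:).
Foot heads (stressed positions): 1, 3, 5, 7.
End Rule Leftmost: primary stress on the leftmost head = syllable 1.
Secondary stress on 3, 5, 7: ˈfup.de:.ˌsku:s.po.ˌba:.me.ˌfo.ge:.

primary 1, secondary 3, 5, 7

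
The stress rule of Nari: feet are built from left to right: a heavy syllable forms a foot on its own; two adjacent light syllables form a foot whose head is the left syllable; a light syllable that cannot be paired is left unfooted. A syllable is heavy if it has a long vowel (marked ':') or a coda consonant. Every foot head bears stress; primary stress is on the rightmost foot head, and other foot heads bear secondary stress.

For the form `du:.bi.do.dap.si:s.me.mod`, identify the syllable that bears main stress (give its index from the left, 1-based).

7

Weights: 1 du: H, 2 bi L, 3 do L, 4 dap H, 5 si:s H, 6 me L, 7 mod H.
Parse left to right (heavy = foot alone; LL = one foot; stranded L unfooted): (ˈdu:) (ˈbi.do) (ˈdap) (ˈsi:s) me (ˈmod).
Foot heads: 1, 2, 4, 5, 7.
Primary stress on the rightmost head = syllable 7.
Primary stress: syllable 7 → du:.bi.do.dap.si:s.me.ˈmod.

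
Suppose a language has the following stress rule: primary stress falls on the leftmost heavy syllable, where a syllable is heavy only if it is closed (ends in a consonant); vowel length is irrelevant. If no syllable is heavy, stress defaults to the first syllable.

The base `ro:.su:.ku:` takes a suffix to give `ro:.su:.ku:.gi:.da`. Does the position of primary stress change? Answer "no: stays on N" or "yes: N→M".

Base `ro:.su:.ku:` (3 syllables):
  Weights: 1 ro: L, 2 su: L, 3 ku: L.
  No heavy syllable in the domain; default to the first syllable = syllable 1.
  → primary stress on syllable 1.
Suffixed `ro:.su:.ku:.gi:.da` (5 syllables):
  Weights: 1 ro: L, 2 su: L, 3 ku: L, 4 gi: L, 5 da L.
  No heavy syllable in the domain; default to the first syllable = syllable 1.
  → primary stress on syllable 1.

no: stays on 1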